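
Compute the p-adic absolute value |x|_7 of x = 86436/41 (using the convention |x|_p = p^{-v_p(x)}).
|86436/41|_7 = 1/2401

Step 1 — compute v_7(x) by factoring powers of 7 out of the numerator and denominator: v_7(86436/41) = 4. Step 2 — apply |x|_p = p^{-v_p(x)} = 7^{-4} = 1/2401.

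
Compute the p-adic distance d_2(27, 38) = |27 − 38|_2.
d_2(27, 38) = 1

Step 1 — x − y = 27 − 38 = -11. Step 2 — v_2(-11) = 0 (factor: -11 = −(2^0 · 11); the sign does not affect v_p). Step 3 — |x − y|_2 = 2^{0} = 1.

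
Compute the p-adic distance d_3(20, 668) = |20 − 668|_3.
d_3(20, 668) = 1/81

Step 1 — x − y = 20 − 668 = -648. Step 2 — v_3(-648) = 4 (factor: -648 = −(3^4 · 8); the sign does not affect v_p). Step 3 — |x − y|_3 = 3^{-4} = 1/81.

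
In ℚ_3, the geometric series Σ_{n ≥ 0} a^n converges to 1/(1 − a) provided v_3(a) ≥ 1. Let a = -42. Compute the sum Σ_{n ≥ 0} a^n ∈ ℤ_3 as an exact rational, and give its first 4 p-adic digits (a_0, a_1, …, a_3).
Σ a^n = 1/(1 − a) = 1/43;  first 4 digits = (1, 1, 2, 1)

v_3(a) = 1 ≥ 1, so the series converges in ℤ_3 to 1/(1 − a) = 1/(1 − (-42)) = 1/43. Expand this rational in ℤ_3: compute digits iteratively via d_i = x_i mod 3, x_{i+1} = (x_i − d_i)/3. The first 4 digits are (1, 1, 2, 1).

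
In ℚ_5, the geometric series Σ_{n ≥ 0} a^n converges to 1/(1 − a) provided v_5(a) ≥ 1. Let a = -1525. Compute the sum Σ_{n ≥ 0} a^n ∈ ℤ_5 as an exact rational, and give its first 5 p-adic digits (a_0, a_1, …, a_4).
Σ a^n = 1/(1 − a) = 1/1526;  first 5 digits = (1, 0, 4, 2, 3)

v_5(a) = 2 ≥ 1, so the series converges in ℤ_5 to 1/(1 − a) = 1/(1 − (-1525)) = 1/1526. Expand this rational in ℤ_5: compute digits iteratively via d_i = x_i mod 5, x_{i+1} = (x_i − d_i)/5. The first 5 digits are (1, 0, 4, 2, 3).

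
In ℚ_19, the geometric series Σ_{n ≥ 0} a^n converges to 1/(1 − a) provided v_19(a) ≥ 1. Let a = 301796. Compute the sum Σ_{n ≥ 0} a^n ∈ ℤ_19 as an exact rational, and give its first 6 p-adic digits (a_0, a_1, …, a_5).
Σ a^n = 1/(1 − a) = -1/301795;  first 6 digits = (1, 0, 0, 6, 2, 0)

v_19(a) = 3 ≥ 1, so the series converges in ℤ_19 to 1/(1 − a) = 1/(1 − 301796) = -1/301795. Expand this rational in ℤ_19: compute digits iteratively via d_i = x_i mod 19, x_{i+1} = (x_i − d_i)/19. The first 6 digits are (1, 0, 0, 6, 2, 0).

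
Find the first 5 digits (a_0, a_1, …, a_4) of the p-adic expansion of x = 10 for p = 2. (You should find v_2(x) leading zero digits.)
(a_0, …, a_4) = (0, 1, 0, 1, 0)

v_2(10) = 1, so a_0 = ... = a_0 = 0. Factor out: x = 2^1 · u with u = 5 a unit in ℤ_2. Expand u iteratively via a_{v+i} = u_i mod 2, u_{i+1} = (u_i − a_{v+i})/2:
  u_0 = 5;  a_1 = 1;  u_1 = (u_0 − 1)/2 = 2
  u_1 = 2;  a_2 = 0;  u_2 = (u_1 − 0)/2 = 1
  u_2 = 1;  a_3 = 1;  u_3 = (u_2 − 1)/2 = 0
  u_3 = 0;  a_4 = 0;  u_4 = (u_3 − 0)/2 = 0
Digits: (0, 1, 0, 1, 0).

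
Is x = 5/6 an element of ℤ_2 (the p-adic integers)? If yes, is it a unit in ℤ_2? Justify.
x ∉ ℤ_2 (v_2(x) = -1 < 0)

ℤ_2 = {x ∈ ℚ_2 : v_2(x) ≥ 0} and ℤ_2^× = {x ∈ ℤ_2 : v_2(x) = 0}. Here v_2(5/6) = v_2(num) − v_2(den) = -1; compare against these criteria.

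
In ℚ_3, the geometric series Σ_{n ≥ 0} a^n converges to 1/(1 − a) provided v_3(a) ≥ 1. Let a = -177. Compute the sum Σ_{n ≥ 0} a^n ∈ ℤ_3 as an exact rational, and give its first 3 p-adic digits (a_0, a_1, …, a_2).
Σ a^n = 1/(1 − a) = 1/178;  first 3 digits = (1, 1, 2)

v_3(a) = 1 ≥ 1, so the series converges in ℤ_3 to 1/(1 − a) = 1/(1 − (-177)) = 1/178. Expand this rational in ℤ_3: compute digits iteratively via d_i = x_i mod 3, x_{i+1} = (x_i − d_i)/3. The first 3 digits are (1, 1, 2).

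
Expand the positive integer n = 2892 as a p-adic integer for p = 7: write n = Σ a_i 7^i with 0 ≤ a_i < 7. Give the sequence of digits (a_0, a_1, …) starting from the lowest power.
(a_0, a_1, …) = (1, 0, 3, 1, 1)

Repeated division by 7 gives the digits low-to-high: 2892 = 1 + 3·7^2 + 1·7^3 + 1·7^4. Digit sequence: (1, 0, 3, 1, 1).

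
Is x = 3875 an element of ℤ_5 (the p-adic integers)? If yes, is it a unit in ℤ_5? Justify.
x ∈ ℤ_5 but not a unit; v_5(x) = 3 > 0

ℤ_5 = {x ∈ ℚ_5 : v_5(x) ≥ 0} and ℤ_5^× = {x ∈ ℤ_5 : v_5(x) = 0}. Here v_5(3875) = v_5(num) − v_5(den) = 3; compare against these criteria.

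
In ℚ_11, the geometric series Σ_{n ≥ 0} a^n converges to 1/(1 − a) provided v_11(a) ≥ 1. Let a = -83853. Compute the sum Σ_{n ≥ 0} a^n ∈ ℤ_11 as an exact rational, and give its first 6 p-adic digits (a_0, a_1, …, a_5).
Σ a^n = 1/(1 − a) = 1/83854;  first 6 digits = (1, 0, 0, 3, 5, 10)

v_11(a) = 3 ≥ 1, so the series converges in ℤ_11 to 1/(1 − a) = 1/(1 − (-83853)) = 1/83854. Expand this rational in ℤ_11: compute digits iteratively via d_i = x_i mod 11, x_{i+1} = (x_i − d_i)/11. The first 6 digits are (1, 0, 0, 3, 5, 10).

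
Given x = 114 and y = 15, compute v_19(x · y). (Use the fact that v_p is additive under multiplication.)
v_19(1710) = 1

v_p(x) = 1 (factor: 114 = 19^1 · 6); v_p(y) = 0 (factor: 15 = 19^0 · 15). Additivity: v_p(xy) = v_p(x) + v_p(y) = 1 + 0 = 1. (Direct check: xy = 1710 = 19^1 · (90).)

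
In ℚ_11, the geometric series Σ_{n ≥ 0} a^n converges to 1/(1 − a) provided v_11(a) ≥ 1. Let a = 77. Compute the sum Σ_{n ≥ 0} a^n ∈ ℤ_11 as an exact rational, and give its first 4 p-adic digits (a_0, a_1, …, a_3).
Σ a^n = 1/(1 − a) = -1/76;  first 4 digits = (1, 7, 5, 6)

v_11(a) = 1 ≥ 1, so the series converges in ℤ_11 to 1/(1 − a) = 1/(1 − 77) = -1/76. Expand this rational in ℤ_11: compute digits iteratively via d_i = x_i mod 11, x_{i+1} = (x_i − d_i)/11. The first 4 digits are (1, 7, 5, 6).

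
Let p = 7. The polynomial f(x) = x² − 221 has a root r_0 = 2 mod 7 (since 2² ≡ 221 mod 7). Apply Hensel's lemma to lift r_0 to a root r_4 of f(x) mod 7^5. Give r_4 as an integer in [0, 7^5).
r_4 = 8619 (mod 16807)

Hensel's recurrence: r_{i+1} = r_i − f(r_i)·(f′(r_i))^{-1} mod 7^{i+2}, with f′(x) = 2x. Iterate:
  r_0 = 2 (mod 7)
  r_1 = 44 (mod 49)
  r_2 = 44 (mod 343)
  r_3 = 1416 (mod 2401)
  r_4 = 8619 (mod 16807)
Final: r_4 = 8619, and one checks f(r_4) ≡ 0 mod 7^5.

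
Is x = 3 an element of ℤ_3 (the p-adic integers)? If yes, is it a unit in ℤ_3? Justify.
x ∈ ℤ_3 but not a unit; v_3(x) = 1 > 0

ℤ_3 = {x ∈ ℚ_3 : v_3(x) ≥ 0} and ℤ_3^× = {x ∈ ℤ_3 : v_3(x) = 0}. Here v_3(3) = v_3(num) − v_3(den) = 1; compare against these criteria.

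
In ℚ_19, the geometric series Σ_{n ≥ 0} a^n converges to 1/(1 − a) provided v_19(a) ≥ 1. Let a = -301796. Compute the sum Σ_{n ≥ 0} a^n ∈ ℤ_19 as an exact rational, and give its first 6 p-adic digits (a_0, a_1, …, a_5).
Σ a^n = 1/(1 − a) = 1/301797;  first 6 digits = (1, 0, 0, 13, 16, 18)

v_19(a) = 3 ≥ 1, so the series converges in ℤ_19 to 1/(1 − a) = 1/(1 − (-301796)) = 1/301797. Expand this rational in ℤ_19: compute digits iteratively via d_i = x_i mod 19, x_{i+1} = (x_i − d_i)/19. The first 6 digits are (1, 0, 0, 13, 16, 18).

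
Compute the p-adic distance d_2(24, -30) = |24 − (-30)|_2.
d_2(24, -30) = 1/2

Step 1 — x − y = 24 − (-30) = 54. Step 2 — v_2(54) = 1 (factor: 54 = (2^1 · 27); the sign does not affect v_p). Step 3 — |x − y|_2 = 2^{-1} = 1/2.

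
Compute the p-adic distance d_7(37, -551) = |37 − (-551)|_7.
d_7(37, -551) = 1/49

Step 1 — x − y = 37 − (-551) = 588. Step 2 — v_7(588) = 2 (factor: 588 = (7^2 · 12); the sign does not affect v_p). Step 3 — |x − y|_7 = 7^{-2} = 1/49.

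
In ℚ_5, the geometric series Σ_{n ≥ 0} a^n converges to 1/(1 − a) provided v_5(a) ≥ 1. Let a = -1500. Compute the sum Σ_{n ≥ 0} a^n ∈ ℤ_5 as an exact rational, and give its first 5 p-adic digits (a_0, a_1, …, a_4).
Σ a^n = 1/(1 − a) = 1/1501;  first 5 digits = (1, 0, 0, 3, 2)

v_5(a) = 3 ≥ 1, so the series converges in ℤ_5 to 1/(1 − a) = 1/(1 − (-1500)) = 1/1501. Expand this rational in ℤ_5: compute digits iteratively via d_i = x_i mod 5, x_{i+1} = (x_i − d_i)/5. The first 5 digits are (1, 0, 0, 3, 2).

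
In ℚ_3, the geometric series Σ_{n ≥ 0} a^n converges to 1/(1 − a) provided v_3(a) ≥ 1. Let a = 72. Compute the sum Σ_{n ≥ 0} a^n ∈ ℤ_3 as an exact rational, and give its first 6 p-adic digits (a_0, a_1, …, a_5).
Σ a^n = 1/(1 − a) = -1/71;  first 6 digits = (1, 0, 2, 2, 1, 0)

v_3(a) = 2 ≥ 1, so the series converges in ℤ_3 to 1/(1 − a) = 1/(1 − 72) = -1/71. Expand this rational in ℤ_3: compute digits iteratively via d_i = x_i mod 3, x_{i+1} = (x_i − d_i)/3. The first 6 digits are (1, 0, 2, 2, 1, 0).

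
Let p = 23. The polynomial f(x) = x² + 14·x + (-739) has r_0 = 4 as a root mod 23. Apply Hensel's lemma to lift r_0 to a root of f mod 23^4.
r_3 = 51708 (mod 279841)

Hensel: r_{i+1} = r_i − f(r_i)·(f′(r_i))^{-1} mod 23^{i+2}, f′(x) = 2x + 14. Iterate:
  r_0 = 4 (mod 23)
  r_1 = 395 (mod 529)
  r_2 = 3040 (mod 12167)
  r_3 = 51708 (mod 279841)
Final: r = 51708 satisfies f(r) ≡ 0 mod 23^4.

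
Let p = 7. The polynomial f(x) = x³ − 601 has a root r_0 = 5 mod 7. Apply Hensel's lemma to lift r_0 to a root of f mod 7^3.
r_2 = 61 (mod 343)

Hensel: r_{i+1} = r_i − f(r_i)/f′(r_i) mod 7^{i+2}, where f′(x) = 3x². Iterate:
  r_0 = 5 (mod 7)
  r_1 = 12 (mod 49)
  r_2 = 61 (mod 343)
Final: r = 61 with f(r) ≡ 0 mod 7^3.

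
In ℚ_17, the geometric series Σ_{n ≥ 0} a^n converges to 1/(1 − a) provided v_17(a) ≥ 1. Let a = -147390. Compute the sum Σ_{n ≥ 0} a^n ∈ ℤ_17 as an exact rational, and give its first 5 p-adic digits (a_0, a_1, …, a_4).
Σ a^n = 1/(1 − a) = 1/147391;  first 5 digits = (1, 0, 0, 4, 15)

v_17(a) = 3 ≥ 1, so the series converges in ℤ_17 to 1/(1 − a) = 1/(1 − (-147390)) = 1/147391. Expand this rational in ℤ_17: compute digits iteratively via d_i = x_i mod 17, x_{i+1} = (x_i − d_i)/17. The first 5 digits are (1, 0, 0, 4, 15).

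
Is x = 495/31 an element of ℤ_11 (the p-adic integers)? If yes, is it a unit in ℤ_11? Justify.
x ∈ ℤ_11 but not a unit; v_11(x) = 1 > 0

ℤ_11 = {x ∈ ℚ_11 : v_11(x) ≥ 0} and ℤ_11^× = {x ∈ ℤ_11 : v_11(x) = 0}. Here v_11(495/31) = v_11(num) − v_11(den) = 1; compare against these criteria.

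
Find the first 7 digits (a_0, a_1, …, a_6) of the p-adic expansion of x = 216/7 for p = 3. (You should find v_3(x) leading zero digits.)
(a_0, …, a_6) = (0, 0, 0, 2, 1, 0, 2)

v_3(216/7) = 3, so a_0 = ... = a_2 = 0. Factor out: x = 3^3 · u with u = 8/7 a unit in ℤ_3. Expand u iteratively via a_{v+i} = u_i mod 3, u_{i+1} = (u_i − a_{v+i})/3:
  u_0 = 8/7;  a_3 = 2;  u_1 = (u_0 − 2)/3 = -2/7
  u_1 = -2/7;  a_4 = 1;  u_2 = (u_1 − 1)/3 = -3/7
  u_2 = -3/7;  a_5 = 0;  u_3 = (u_2 − 0)/3 = -1/7
  u_3 = -1/7;  a_6 = 2;  u_4 = (u_3 − 2)/3 = -5/7
Digits: (0, 0, 0, 2, 1, 0, 2).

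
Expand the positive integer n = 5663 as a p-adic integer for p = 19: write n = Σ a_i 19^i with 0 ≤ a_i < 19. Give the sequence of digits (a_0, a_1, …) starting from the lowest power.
(a_0, a_1, …) = (1, 13, 15)

Repeated division by 19 gives the digits low-to-high: 5663 = 1 + 13·19^1 + 15·19^2. Digit sequence: (1, 13, 15).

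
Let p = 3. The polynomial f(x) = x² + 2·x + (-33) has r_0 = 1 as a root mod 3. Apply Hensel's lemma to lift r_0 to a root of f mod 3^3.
r_2 = 13 (mod 27)

Hensel: r_{i+1} = r_i − f(r_i)·(f′(r_i))^{-1} mod 3^{i+2}, f′(x) = 2x + 2. Iterate:
  r_0 = 1 (mod 3)
  r_1 = 4 (mod 9)
  r_2 = 13 (mod 27)
Final: r = 13 satisfies f(r) ≡ 0 mod 3^3.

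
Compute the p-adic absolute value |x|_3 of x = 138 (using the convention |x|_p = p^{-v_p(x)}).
|138|_3 = 1/3

Step 1 — compute v_3(x) by factoring powers of 3 out of the numerator and denominator: v_3(138) = 1. Step 2 — apply |x|_p = p^{-v_p(x)} = 3^{-1} = 1/3.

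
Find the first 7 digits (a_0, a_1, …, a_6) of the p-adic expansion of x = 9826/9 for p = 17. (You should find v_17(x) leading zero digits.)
(a_0, …, a_6) = (0, 0, 0, 4, 13, 3, 13)

v_17(9826/9) = 3, so a_0 = ... = a_2 = 0. Factor out: x = 17^3 · u with u = 2/9 a unit in ℤ_17. Expand u iteratively via a_{v+i} = u_i mod 17, u_{i+1} = (u_i − a_{v+i})/17:
  u_0 = 2/9;  a_3 = 4;  u_1 = (u_0 − 4)/17 = -2/9
  u_1 = -2/9;  a_4 = 13;  u_2 = (u_1 − 13)/17 = -7/9
  u_2 = -7/9;  a_5 = 3;  u_3 = (u_2 − 3)/17 = -2/9
  u_3 = -2/9;  a_6 = 13;  u_4 = (u_3 − 13)/17 = -7/9
Digits: (0, 0, 0, 4, 13, 3, 13).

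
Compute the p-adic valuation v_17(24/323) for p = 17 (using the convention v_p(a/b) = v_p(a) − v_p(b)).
v_17(24/323) = -1

Factor powers of 17 from the numerator and denominator of the reduced fraction: 24 = 17^0 · 24 and 323 = 17^1 · 19. Apply v_p(a/b) = v_p(a) − v_p(b): v_17(24/323) = 0 − 1 = -1.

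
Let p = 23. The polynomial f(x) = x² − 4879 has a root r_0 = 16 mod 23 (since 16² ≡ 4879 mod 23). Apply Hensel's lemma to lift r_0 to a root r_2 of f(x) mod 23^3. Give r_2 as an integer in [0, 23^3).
r_2 = 10757 (mod 12167)

Hensel's recurrence: r_{i+1} = r_i − f(r_i)·(f′(r_i))^{-1} mod 23^{i+2}, with f′(x) = 2x. Iterate:
  r_0 = 16 (mod 23)
  r_1 = 177 (mod 529)
  r_2 = 10757 (mod 12167)
Final: r_2 = 10757, and one checks f(r_2) ≡ 0 mod 23^3.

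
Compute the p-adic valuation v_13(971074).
v_13(971074) = 4

v_13(n) is the largest exponent k such that 13^k divides n. Factor out: 971074 = 13^4 · 34. (Sign doesn't affect v_p.) So v_13(971074) = 4.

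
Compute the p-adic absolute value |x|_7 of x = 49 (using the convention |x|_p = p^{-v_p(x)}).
|49|_7 = 1/49

Step 1 — compute v_7(x) by factoring powers of 7 out of the numerator and denominator: v_7(49) = 2. Step 2 — apply |x|_p = p^{-v_p(x)} = 7^{-2} = 1/49.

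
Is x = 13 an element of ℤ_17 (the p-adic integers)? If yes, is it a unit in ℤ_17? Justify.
x ∈ ℤ_17^× (unit); v_17(x) = 0

ℤ_17 = {x ∈ ℚ_17 : v_17(x) ≥ 0} and ℤ_17^× = {x ∈ ℤ_17 : v_17(x) = 0}. Here v_17(13) = v_17(num) − v_17(den) = 0; compare against these criteria.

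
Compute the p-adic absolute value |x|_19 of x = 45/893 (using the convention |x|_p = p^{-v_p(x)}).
|45/893|_19 = 19

Step 1 — compute v_19(x) by factoring powers of 19 out of the numerator and denominator: v_19(45/893) = -1. Step 2 — apply |x|_p = p^{-v_p(x)} = 19^{1} = 19.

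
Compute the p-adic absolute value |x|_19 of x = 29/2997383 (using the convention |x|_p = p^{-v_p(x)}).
|29/2997383|_19 = 130321

Step 1 — compute v_19(x) by factoring powers of 19 out of the numerator and denominator: v_19(29/2997383) = -4. Step 2 — apply |x|_p = p^{-v_p(x)} = 19^{4} = 130321.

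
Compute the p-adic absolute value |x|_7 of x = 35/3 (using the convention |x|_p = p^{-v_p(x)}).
|35/3|_7 = 1/7

Step 1 — compute v_7(x) by factoring powers of 7 out of the numerator and denominator: v_7(35/3) = 1. Step 2 — apply |x|_p = p^{-v_p(x)} = 7^{-1} = 1/7.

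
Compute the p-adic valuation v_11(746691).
v_11(746691) = 4

v_11(n) is the largest exponent k such that 11^k divides n. Factor out: 746691 = 11^4 · 51. (Sign doesn't affect v_p.) So v_11(746691) = 4.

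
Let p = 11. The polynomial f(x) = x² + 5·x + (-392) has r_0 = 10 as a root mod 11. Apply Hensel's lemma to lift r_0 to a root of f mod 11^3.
r_2 = 978 (mod 1331)

Hensel: r_{i+1} = r_i − f(r_i)·(f′(r_i))^{-1} mod 11^{i+2}, f′(x) = 2x + 5. Iterate:
  r_0 = 10 (mod 11)
  r_1 = 10 (mod 121)
  r_2 = 978 (mod 1331)
Final: r = 978 satisfies f(r) ≡ 0 mod 11^3.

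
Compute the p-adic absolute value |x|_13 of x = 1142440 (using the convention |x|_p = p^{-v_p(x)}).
|1142440|_13 = 1/28561

Step 1 — compute v_13(x) by factoring powers of 13 out of the numerator and denominator: v_13(1142440) = 4. Step 2 — apply |x|_p = p^{-v_p(x)} = 13^{-4} = 1/28561.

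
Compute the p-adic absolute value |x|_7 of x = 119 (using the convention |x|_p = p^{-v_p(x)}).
|119|_7 = 1/7

Step 1 — compute v_7(x) by factoring powers of 7 out of the numerator and denominator: v_7(119) = 1. Step 2 — apply |x|_p = p^{-v_p(x)} = 7^{-1} = 1/7.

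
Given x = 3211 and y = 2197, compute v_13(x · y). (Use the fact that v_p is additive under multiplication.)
v_13(7054567) = 5

v_p(x) = 2 (factor: 3211 = 13^2 · 19); v_p(y) = 3 (factor: 2197 = 13^3 · 1). Additivity: v_p(xy) = v_p(x) + v_p(y) = 2 + 3 = 5. (Direct check: xy = 7054567 = 13^5 · (19).)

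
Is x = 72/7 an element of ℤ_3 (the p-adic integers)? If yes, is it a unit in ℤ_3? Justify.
x ∈ ℤ_3 but not a unit; v_3(x) = 2 > 0

ℤ_3 = {x ∈ ℚ_3 : v_3(x) ≥ 0} and ℤ_3^× = {x ∈ ℤ_3 : v_3(x) = 0}. Here v_3(72/7) = v_3(num) − v_3(den) = 2; compare against these criteria.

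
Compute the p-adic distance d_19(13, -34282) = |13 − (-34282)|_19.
d_19(13, -34282) = 1/6859

Step 1 — x − y = 13 − (-34282) = 34295. Step 2 — v_19(34295) = 3 (factor: 34295 = (19^3 · 5); the sign does not affect v_p). Step 3 — |x − y|_19 = 19^{-3} = 1/6859.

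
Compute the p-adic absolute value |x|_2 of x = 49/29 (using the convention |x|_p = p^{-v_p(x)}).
|49/29|_2 = 1

Step 1 — compute v_2(x) by factoring powers of 2 out of the numerator and denominator: v_2(49/29) = 0. Step 2 — apply |x|_p = p^{-v_p(x)} = 2^{0} = 1.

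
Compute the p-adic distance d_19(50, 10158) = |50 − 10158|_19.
d_19(50, 10158) = 1/361

Step 1 — x − y = 50 − 10158 = -10108. Step 2 — v_19(-10108) = 2 (factor: -10108 = −(19^2 · 28); the sign does not affect v_p). Step 3 — |x − y|_19 = 19^{-2} = 1/361.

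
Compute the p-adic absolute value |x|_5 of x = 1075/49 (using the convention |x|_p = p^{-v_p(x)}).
|1075/49|_5 = 1/25

Step 1 — compute v_5(x) by factoring powers of 5 out of the numerator and denominator: v_5(1075/49) = 2. Step 2 — apply |x|_p = p^{-v_p(x)} = 5^{-2} = 1/25.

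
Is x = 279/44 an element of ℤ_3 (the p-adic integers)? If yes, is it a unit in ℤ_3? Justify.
x ∈ ℤ_3 but not a unit; v_3(x) = 2 > 0

ℤ_3 = {x ∈ ℚ_3 : v_3(x) ≥ 0} and ℤ_3^× = {x ∈ ℤ_3 : v_3(x) = 0}. Here v_3(279/44) = v_3(num) − v_3(den) = 2; compare against these criteria.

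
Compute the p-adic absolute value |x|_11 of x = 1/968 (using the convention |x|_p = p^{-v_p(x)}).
|1/968|_11 = 121

Step 1 — compute v_11(x) by factoring powers of 11 out of the numerator and denominator: v_11(1/968) = -2. Step 2 — apply |x|_p = p^{-v_p(x)} = 11^{2} = 121.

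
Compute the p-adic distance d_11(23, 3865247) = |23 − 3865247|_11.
d_11(23, 3865247) = 1/161051

Step 1 — x − y = 23 − 3865247 = -3865224. Step 2 — v_11(-3865224) = 5 (factor: -3865224 = −(11^5 · 24); the sign does not affect v_p). Step 3 — |x − y|_11 = 11^{-5} = 1/161051.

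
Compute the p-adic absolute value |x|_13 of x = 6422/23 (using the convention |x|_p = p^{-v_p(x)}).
|6422/23|_13 = 1/169

Step 1 — compute v_13(x) by factoring powers of 13 out of the numerator and denominator: v_13(6422/23) = 2. Step 2 — apply |x|_p = p^{-v_p(x)} = 13^{-2} = 1/169.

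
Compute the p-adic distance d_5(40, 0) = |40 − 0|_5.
d_5(40, 0) = 1/5

Step 1 — x − y = 40 − 0 = 40. Step 2 — v_5(40) = 1 (factor: 40 = (5^1 · 8); the sign does not affect v_p). Step 3 — |x − y|_5 = 5^{-1} = 1/5.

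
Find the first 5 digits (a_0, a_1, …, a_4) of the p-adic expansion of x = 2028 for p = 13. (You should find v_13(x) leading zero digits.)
(a_0, …, a_4) = (0, 0, 12, 0, 0)

v_13(2028) = 2, so a_0 = ... = a_1 = 0. Factor out: x = 13^2 · u with u = 12 a unit in ℤ_13. Expand u iteratively via a_{v+i} = u_i mod 13, u_{i+1} = (u_i − a_{v+i})/13:
  u_0 = 12;  a_2 = 12;  u_1 = (u_0 − 12)/13 = 0
  u_1 = 0;  a_3 = 0;  u_2 = (u_1 − 0)/13 = 0
  u_2 = 0;  a_4 = 0;  u_3 = (u_2 − 0)/13 = 0
Digits: (0, 0, 12, 0, 0).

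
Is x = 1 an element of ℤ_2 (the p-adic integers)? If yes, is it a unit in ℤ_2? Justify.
x ∈ ℤ_2^× (unit); v_2(x) = 0

ℤ_2 = {x ∈ ℚ_2 : v_2(x) ≥ 0} and ℤ_2^× = {x ∈ ℤ_2 : v_2(x) = 0}. Here v_2(1) = v_2(num) − v_2(den) = 0; compare against these criteria.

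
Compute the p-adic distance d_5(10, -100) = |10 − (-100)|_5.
d_5(10, -100) = 1/5

Step 1 — x − y = 10 − (-100) = 110. Step 2 — v_5(110) = 1 (factor: 110 = (5^1 · 22); the sign does not affect v_p). Step 3 — |x − y|_5 = 5^{-1} = 1/5.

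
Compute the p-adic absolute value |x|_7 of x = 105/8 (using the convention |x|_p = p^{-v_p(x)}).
|105/8|_7 = 1/7

Step 1 — compute v_7(x) by factoring powers of 7 out of the numerator and denominator: v_7(105/8) = 1. Step 2 — apply |x|_p = p^{-v_p(x)} = 7^{-1} = 1/7.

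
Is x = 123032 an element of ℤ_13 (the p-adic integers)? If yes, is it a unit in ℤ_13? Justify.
x ∈ ℤ_13 but not a unit; v_13(x) = 3 > 0

ℤ_13 = {x ∈ ℚ_13 : v_13(x) ≥ 0} and ℤ_13^× = {x ∈ ℤ_13 : v_13(x) = 0}. Here v_13(123032) = v_13(num) − v_13(den) = 3; compare against these criteria.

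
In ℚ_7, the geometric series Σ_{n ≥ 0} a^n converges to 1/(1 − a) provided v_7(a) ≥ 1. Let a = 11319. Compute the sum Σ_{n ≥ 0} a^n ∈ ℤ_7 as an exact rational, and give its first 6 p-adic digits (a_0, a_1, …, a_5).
Σ a^n = 1/(1 − a) = -1/11318;  first 6 digits = (1, 0, 0, 5, 4, 0)

v_7(a) = 3 ≥ 1, so the series converges in ℤ_7 to 1/(1 − a) = 1/(1 − 11319) = -1/11318. Expand this rational in ℤ_7: compute digits iteratively via d_i = x_i mod 7, x_{i+1} = (x_i − d_i)/7. The first 6 digits are (1, 0, 0, 5, 4, 0).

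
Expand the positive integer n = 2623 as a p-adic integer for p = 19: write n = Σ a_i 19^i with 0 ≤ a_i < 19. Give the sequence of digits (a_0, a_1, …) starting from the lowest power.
(a_0, a_1, …) = (1, 5, 7)

Repeated division by 19 gives the digits low-to-high: 2623 = 1 + 5·19^1 + 7·19^2. Digit sequence: (1, 5, 7).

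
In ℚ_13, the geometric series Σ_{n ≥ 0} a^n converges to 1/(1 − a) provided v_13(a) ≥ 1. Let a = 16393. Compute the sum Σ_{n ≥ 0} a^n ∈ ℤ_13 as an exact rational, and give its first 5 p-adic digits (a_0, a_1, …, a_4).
Σ a^n = 1/(1 − a) = -1/16392;  first 5 digits = (1, 0, 6, 7, 10)

v_13(a) = 2 ≥ 1, so the series converges in ℤ_13 to 1/(1 − a) = 1/(1 − 16393) = -1/16392. Expand this rational in ℤ_13: compute digits iteratively via d_i = x_i mod 13, x_{i+1} = (x_i − d_i)/13. The first 5 digits are (1, 0, 6, 7, 10).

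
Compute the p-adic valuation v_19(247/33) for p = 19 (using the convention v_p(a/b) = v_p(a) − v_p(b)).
v_19(247/33) = 1

Factor powers of 19 from the numerator and denominator of the reduced fraction: 247 = 19^1 · 13 and 33 = 19^0 · 33. Apply v_p(a/b) = v_p(a) − v_p(b): v_19(247/33) = 1 − 0 = 1.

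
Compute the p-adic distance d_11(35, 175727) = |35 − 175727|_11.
d_11(35, 175727) = 1/14641

Step 1 — x − y = 35 − 175727 = -175692. Step 2 — v_11(-175692) = 4 (factor: -175692 = −(11^4 · 12); the sign does not affect v_p). Step 3 — |x − y|_11 = 11^{-4} = 1/14641.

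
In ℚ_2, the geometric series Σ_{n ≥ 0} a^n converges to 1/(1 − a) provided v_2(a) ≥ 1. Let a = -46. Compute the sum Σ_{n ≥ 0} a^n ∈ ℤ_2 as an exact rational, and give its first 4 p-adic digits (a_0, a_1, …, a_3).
Σ a^n = 1/(1 − a) = 1/47;  first 4 digits = (1, 1, 1, 1)

v_2(a) = 1 ≥ 1, so the series converges in ℤ_2 to 1/(1 − a) = 1/(1 − (-46)) = 1/47. Expand this rational in ℤ_2: compute digits iteratively via d_i = x_i mod 2, x_{i+1} = (x_i − d_i)/2. The first 4 digits are (1, 1, 1, 1).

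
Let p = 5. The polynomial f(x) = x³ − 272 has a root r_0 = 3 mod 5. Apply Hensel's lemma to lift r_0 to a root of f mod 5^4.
r_3 = 363 (mod 625)

Hensel: r_{i+1} = r_i − f(r_i)/f′(r_i) mod 5^{i+2}, where f′(x) = 3x². Iterate:
  r_0 = 3 (mod 5)
  r_1 = 13 (mod 25)
  r_2 = 113 (mod 125)
  r_3 = 363 (mod 625)
Final: r = 363 with f(r) ≡ 0 mod 5^4.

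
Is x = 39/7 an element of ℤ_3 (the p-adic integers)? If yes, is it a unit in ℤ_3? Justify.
x ∈ ℤ_3 but not a unit; v_3(x) = 1 > 0

ℤ_3 = {x ∈ ℚ_3 : v_3(x) ≥ 0} and ℤ_3^× = {x ∈ ℤ_3 : v_3(x) = 0}. Here v_3(39/7) = v_3(num) − v_3(den) = 1; compare against these criteria.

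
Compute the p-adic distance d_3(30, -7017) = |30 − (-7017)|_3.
d_3(30, -7017) = 1/243

Step 1 — x − y = 30 − (-7017) = 7047. Step 2 — v_3(7047) = 5 (factor: 7047 = (3^5 · 29); the sign does not affect v_p). Step 3 — |x − y|_3 = 3^{-5} = 1/243.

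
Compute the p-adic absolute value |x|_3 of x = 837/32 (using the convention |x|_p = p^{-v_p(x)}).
|837/32|_3 = 1/27

Step 1 — compute v_3(x) by factoring powers of 3 out of the numerator and denominator: v_3(837/32) = 3. Step 2 — apply |x|_p = p^{-v_p(x)} = 3^{-3} = 1/27.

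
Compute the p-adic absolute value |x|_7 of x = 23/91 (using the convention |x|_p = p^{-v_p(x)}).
|23/91|_7 = 7

Step 1 — compute v_7(x) by factoring powers of 7 out of the numerator and denominator: v_7(23/91) = -1. Step 2 — apply |x|_p = p^{-v_p(x)} = 7^{1} = 7.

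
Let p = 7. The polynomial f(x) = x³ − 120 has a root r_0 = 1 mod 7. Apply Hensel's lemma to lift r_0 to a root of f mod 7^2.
r_1 = 8 (mod 49)

Hensel: r_{i+1} = r_i − f(r_i)/f′(r_i) mod 7^{i+2}, where f′(x) = 3x². Iterate:
  r_0 = 1 (mod 7)
  r_1 = 8 (mod 49)
Final: r = 8 with f(r) ≡ 0 mod 7^2.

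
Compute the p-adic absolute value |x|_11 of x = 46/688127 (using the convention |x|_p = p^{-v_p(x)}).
|46/688127|_11 = 14641

Step 1 — compute v_11(x) by factoring powers of 11 out of the numerator and denominator: v_11(46/688127) = -4. Step 2 — apply |x|_p = p^{-v_p(x)} = 11^{4} = 14641.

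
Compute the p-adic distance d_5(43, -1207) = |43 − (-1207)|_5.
d_5(43, -1207) = 1/625

Step 1 — x − y = 43 − (-1207) = 1250. Step 2 — v_5(1250) = 4 (factor: 1250 = (5^4 · 2); the sign does not affect v_p). Step 3 — |x − y|_5 = 5^{-4} = 1/625.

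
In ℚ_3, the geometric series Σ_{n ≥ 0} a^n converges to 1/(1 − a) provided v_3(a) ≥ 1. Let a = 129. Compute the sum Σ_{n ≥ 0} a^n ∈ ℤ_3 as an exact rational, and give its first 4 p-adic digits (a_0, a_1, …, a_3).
Σ a^n = 1/(1 − a) = -1/128;  first 4 digits = (1, 1, 0, 1)

v_3(a) = 1 ≥ 1, so the series converges in ℤ_3 to 1/(1 − a) = 1/(1 − 129) = -1/128. Expand this rational in ℤ_3: compute digits iteratively via d_i = x_i mod 3, x_{i+1} = (x_i − d_i)/3. The first 4 digits are (1, 1, 0, 1).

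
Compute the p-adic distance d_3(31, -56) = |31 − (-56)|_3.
d_3(31, -56) = 1/3

Step 1 — x − y = 31 − (-56) = 87. Step 2 — v_3(87) = 1 (factor: 87 = (3^1 · 29); the sign does not affect v_p). Step 3 — |x − y|_3 = 3^{-1} = 1/3.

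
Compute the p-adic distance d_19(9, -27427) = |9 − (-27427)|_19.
d_19(9, -27427) = 1/6859

Step 1 — x − y = 9 − (-27427) = 27436. Step 2 — v_19(27436) = 3 (factor: 27436 = (19^3 · 4); the sign does not affect v_p). Step 3 — |x − y|_19 = 19^{-3} = 1/6859.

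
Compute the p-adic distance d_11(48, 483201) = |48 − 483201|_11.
d_11(48, 483201) = 1/161051

Step 1 — x − y = 48 − 483201 = -483153. Step 2 — v_11(-483153) = 5 (factor: -483153 = −(11^5 · 3); the sign does not affect v_p). Step 3 — |x − y|_11 = 11^{-5} = 1/161051.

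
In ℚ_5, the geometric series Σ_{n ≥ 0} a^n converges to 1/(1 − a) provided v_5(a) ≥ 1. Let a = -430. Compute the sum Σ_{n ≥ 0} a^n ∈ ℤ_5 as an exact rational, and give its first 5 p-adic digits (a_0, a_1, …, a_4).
Σ a^n = 1/(1 − a) = 1/431;  first 5 digits = (1, 4, 3, 4, 4)

v_5(a) = 1 ≥ 1, so the series converges in ℤ_5 to 1/(1 − a) = 1/(1 − (-430)) = 1/431. Expand this rational in ℤ_5: compute digits iteratively via d_i = x_i mod 5, x_{i+1} = (x_i − d_i)/5. The first 5 digits are (1, 4, 3, 4, 4).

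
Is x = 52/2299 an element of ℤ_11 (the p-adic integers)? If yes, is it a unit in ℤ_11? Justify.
x ∉ ℤ_11 (v_11(x) = -2 < 0)

ℤ_11 = {x ∈ ℚ_11 : v_11(x) ≥ 0} and ℤ_11^× = {x ∈ ℤ_11 : v_11(x) = 0}. Here v_11(52/2299) = v_11(num) − v_11(den) = -2; compare against these criteria.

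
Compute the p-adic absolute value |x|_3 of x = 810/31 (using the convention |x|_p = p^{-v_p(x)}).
|810/31|_3 = 1/81

Step 1 — compute v_3(x) by factoring powers of 3 out of the numerator and denominator: v_3(810/31) = 4. Step 2 — apply |x|_p = p^{-v_p(x)} = 3^{-4} = 1/81.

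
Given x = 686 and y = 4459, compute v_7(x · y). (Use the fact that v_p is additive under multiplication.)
v_7(3058874) = 6

v_p(x) = 3 (factor: 686 = 7^3 · 2); v_p(y) = 3 (factor: 4459 = 7^3 · 13). Additivity: v_p(xy) = v_p(x) + v_p(y) = 3 + 3 = 6. (Direct check: xy = 3058874 = 7^6 · (26).)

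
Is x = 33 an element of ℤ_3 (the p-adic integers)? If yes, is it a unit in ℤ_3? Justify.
x ∈ ℤ_3 but not a unit; v_3(x) = 1 > 0

ℤ_3 = {x ∈ ℚ_3 : v_3(x) ≥ 0} and ℤ_3^× = {x ∈ ℤ_3 : v_3(x) = 0}. Here v_3(33) = v_3(num) − v_3(den) = 1; compare against these criteria.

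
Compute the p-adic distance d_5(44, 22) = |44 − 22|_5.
d_5(44, 22) = 1

Step 1 — x − y = 44 − 22 = 22. Step 2 — v_5(22) = 0 (factor: 22 = (5^0 · 22); the sign does not affect v_p). Step 3 — |x − y|_5 = 5^{0} = 1.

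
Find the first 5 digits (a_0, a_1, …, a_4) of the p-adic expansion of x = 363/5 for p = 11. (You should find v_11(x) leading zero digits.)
(a_0, …, a_4) = (0, 0, 5, 4, 4)

v_11(363/5) = 2, so a_0 = ... = a_1 = 0. Factor out: x = 11^2 · u with u = 3/5 a unit in ℤ_11. Expand u iteratively via a_{v+i} = u_i mod 11, u_{i+1} = (u_i − a_{v+i})/11:
  u_0 = 3/5;  a_2 = 5;  u_1 = (u_0 − 5)/11 = -2/5
  u_1 = -2/5;  a_3 = 4;  u_2 = (u_1 − 4)/11 = -2/5
  u_2 = -2/5;  a_4 = 4;  u_3 = (u_2 − 4)/11 = -2/5
Digits: (0, 0, 5, 4, 4).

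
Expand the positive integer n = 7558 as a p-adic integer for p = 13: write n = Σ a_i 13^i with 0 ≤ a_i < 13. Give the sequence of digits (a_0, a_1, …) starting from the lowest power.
(a_0, a_1, …) = (5, 9, 5, 3)

Repeated division by 13 gives the digits low-to-high: 7558 = 5 + 9·13^1 + 5·13^2 + 3·13^3. Digit sequence: (5, 9, 5, 3).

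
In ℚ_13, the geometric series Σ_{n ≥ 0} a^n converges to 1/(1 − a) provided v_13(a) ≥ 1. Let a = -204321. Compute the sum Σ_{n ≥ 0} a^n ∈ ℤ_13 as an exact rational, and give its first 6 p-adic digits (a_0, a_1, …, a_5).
Σ a^n = 1/(1 − a) = 1/204322;  first 6 digits = (1, 0, 0, 11, 5, 12)

v_13(a) = 3 ≥ 1, so the series converges in ℤ_13 to 1/(1 − a) = 1/(1 − (-204321)) = 1/204322. Expand this rational in ℤ_13: compute digits iteratively via d_i = x_i mod 13, x_{i+1} = (x_i − d_i)/13. The first 6 digits are (1, 0, 0, 11, 5, 12).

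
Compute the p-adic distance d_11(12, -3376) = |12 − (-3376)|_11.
d_11(12, -3376) = 1/121

Step 1 — x − y = 12 − (-3376) = 3388. Step 2 — v_11(3388) = 2 (factor: 3388 = (11^2 · 28); the sign does not affect v_p). Step 3 — |x − y|_11 = 11^{-2} = 1/121.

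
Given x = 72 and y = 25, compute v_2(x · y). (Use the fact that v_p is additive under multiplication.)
v_2(1800) = 3

v_p(x) = 3 (factor: 72 = 2^3 · 9); v_p(y) = 0 (factor: 25 = 2^0 · 25). Additivity: v_p(xy) = v_p(x) + v_p(y) = 3 + 0 = 3. (Direct check: xy = 1800 = 2^3 · (225).)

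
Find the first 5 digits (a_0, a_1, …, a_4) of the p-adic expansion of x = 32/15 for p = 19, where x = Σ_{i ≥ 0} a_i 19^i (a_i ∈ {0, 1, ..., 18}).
(a_0, …, a_4) = (11, 16, 8, 16, 8)

v_19(32/15) = 0 (numerator and denominator both coprime to 19), so x ∈ ℤ_19^×. Compute digits iteratively via a_i = x_i mod 19, x_{i+1} = (x_i − a_i)/19, with x_0 = x:
  x_0 = 32/15;  a_0 = 11;  x_1 = (x_0 − 11)/19 = -7/15
  x_1 = -7/15;  a_1 = 16;  x_2 = (x_1 − 16)/19 = -13/15
  x_2 = -13/15;  a_2 = 8;  x_3 = (x_2 − 8)/19 = -7/15
  x_3 = -7/15;  a_3 = 16;  x_4 = (x_3 − 16)/19 = -13/15
  x_4 = -13/15;  a_4 = 8;  x_5 = (x_4 − 8)/19 = -7/15
Digits: (11, 16, 8, 16, 8).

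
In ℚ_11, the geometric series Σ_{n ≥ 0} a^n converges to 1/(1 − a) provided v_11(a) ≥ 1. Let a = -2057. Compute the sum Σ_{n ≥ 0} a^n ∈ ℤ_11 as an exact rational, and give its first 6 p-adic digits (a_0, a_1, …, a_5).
Σ a^n = 1/(1 − a) = 1/2058;  first 6 digits = (1, 0, 5, 9, 2, 4)

v_11(a) = 2 ≥ 1, so the series converges in ℤ_11 to 1/(1 − a) = 1/(1 − (-2057)) = 1/2058. Expand this rational in ℤ_11: compute digits iteratively via d_i = x_i mod 11, x_{i+1} = (x_i − d_i)/11. The first 6 digits are (1, 0, 5, 9, 2, 4).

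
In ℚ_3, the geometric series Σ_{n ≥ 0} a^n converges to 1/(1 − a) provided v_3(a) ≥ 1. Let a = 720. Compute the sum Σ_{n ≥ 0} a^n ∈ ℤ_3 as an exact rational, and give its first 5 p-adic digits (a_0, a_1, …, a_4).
Σ a^n = 1/(1 − a) = -1/719;  first 5 digits = (1, 0, 2, 2, 0)

v_3(a) = 2 ≥ 1, so the series converges in ℤ_3 to 1/(1 − a) = 1/(1 − 720) = -1/719. Expand this rational in ℤ_3: compute digits iteratively via d_i = x_i mod 3, x_{i+1} = (x_i − d_i)/3. The first 5 digits are (1, 0, 2, 2, 0).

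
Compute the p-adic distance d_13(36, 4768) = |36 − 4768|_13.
d_13(36, 4768) = 1/169

Step 1 — x − y = 36 − 4768 = -4732. Step 2 — v_13(-4732) = 2 (factor: -4732 = −(13^2 · 28); the sign does not affect v_p). Step 3 — |x − y|_13 = 13^{-2} = 1/169.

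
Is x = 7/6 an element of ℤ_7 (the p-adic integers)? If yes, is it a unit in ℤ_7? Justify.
x ∈ ℤ_7 but not a unit; v_7(x) = 1 > 0

ℤ_7 = {x ∈ ℚ_7 : v_7(x) ≥ 0} and ℤ_7^× = {x ∈ ℤ_7 : v_7(x) = 0}. Here v_7(7/6) = v_7(num) − v_7(den) = 1; compare against these criteria.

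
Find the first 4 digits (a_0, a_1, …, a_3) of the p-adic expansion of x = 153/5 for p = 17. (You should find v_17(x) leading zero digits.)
(a_0, …, a_3) = (0, 12, 13, 6)

v_17(153/5) = 1, so a_0 = ... = a_0 = 0. Factor out: x = 17^1 · u with u = 9/5 a unit in ℤ_17. Expand u iteratively via a_{v+i} = u_i mod 17, u_{i+1} = (u_i − a_{v+i})/17:
  u_0 = 9/5;  a_1 = 12;  u_1 = (u_0 − 12)/17 = -3/5
  u_1 = -3/5;  a_2 = 13;  u_2 = (u_1 − 13)/17 = -4/5
  u_2 = -4/5;  a_3 = 6;  u_3 = (u_2 − 6)/17 = -2/5
Digits: (0, 12, 13, 6).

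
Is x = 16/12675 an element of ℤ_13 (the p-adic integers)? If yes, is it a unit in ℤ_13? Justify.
x ∉ ℤ_13 (v_13(x) = -2 < 0)

ℤ_13 = {x ∈ ℚ_13 : v_13(x) ≥ 0} and ℤ_13^× = {x ∈ ℤ_13 : v_13(x) = 0}. Here v_13(16/12675) = v_13(num) − v_13(den) = -2; compare against these criteria.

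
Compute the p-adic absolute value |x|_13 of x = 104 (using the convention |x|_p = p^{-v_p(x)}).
|104|_13 = 1/13

Step 1 — compute v_13(x) by factoring powers of 13 out of the numerator and denominator: v_13(104) = 1. Step 2 — apply |x|_p = p^{-v_p(x)} = 13^{-1} = 1/13.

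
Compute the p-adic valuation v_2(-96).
v_2(-96) = 5

v_2(n) is the largest exponent k such that 2^k divides n. Factor out: -96 = -2^5 · 3. (Sign doesn't affect v_p.) So v_2(-96) = 5.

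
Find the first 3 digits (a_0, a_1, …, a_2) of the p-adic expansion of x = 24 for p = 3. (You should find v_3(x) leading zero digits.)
(a_0, …, a_2) = (0, 2, 2)

v_3(24) = 1, so a_0 = ... = a_0 = 0. Factor out: x = 3^1 · u with u = 8 a unit in ℤ_3. Expand u iteratively via a_{v+i} = u_i mod 3, u_{i+1} = (u_i − a_{v+i})/3:
  u_0 = 8;  a_1 = 2;  u_1 = (u_0 − 2)/3 = 2
  u_1 = 2;  a_2 = 2;  u_2 = (u_1 − 2)/3 = 0
Digits: (0, 2, 2).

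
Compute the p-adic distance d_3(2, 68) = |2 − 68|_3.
d_3(2, 68) = 1/3

Step 1 — x − y = 2 − 68 = -66. Step 2 — v_3(-66) = 1 (factor: -66 = −(3^1 · 22); the sign does not affect v_p). Step 3 — |x − y|_3 = 3^{-1} = 1/3.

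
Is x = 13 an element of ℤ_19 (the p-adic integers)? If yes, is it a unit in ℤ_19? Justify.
x ∈ ℤ_19^× (unit); v_19(x) = 0

ℤ_19 = {x ∈ ℚ_19 : v_19(x) ≥ 0} and ℤ_19^× = {x ∈ ℤ_19 : v_19(x) = 0}. Here v_19(13) = v_19(num) − v_19(den) = 0; compare against these criteria.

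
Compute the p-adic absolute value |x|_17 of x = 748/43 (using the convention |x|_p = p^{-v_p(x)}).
|748/43|_17 = 1/17

Step 1 — compute v_17(x) by factoring powers of 17 out of the numerator and denominator: v_17(748/43) = 1. Step 2 — apply |x|_p = p^{-v_p(x)} = 17^{-1} = 1/17.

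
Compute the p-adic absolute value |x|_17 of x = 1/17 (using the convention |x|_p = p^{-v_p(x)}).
|1/17|_17 = 17

Step 1 — compute v_17(x) by factoring powers of 17 out of the numerator and denominator: v_17(1/17) = -1. Step 2 — apply |x|_p = p^{-v_p(x)} = 17^{1} = 17.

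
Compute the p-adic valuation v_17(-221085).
v_17(-221085) = 3

v_17(n) is the largest exponent k such that 17^k divides n. Factor out: -221085 = -17^3 · 45. (Sign doesn't affect v_p.) So v_17(-221085) = 3.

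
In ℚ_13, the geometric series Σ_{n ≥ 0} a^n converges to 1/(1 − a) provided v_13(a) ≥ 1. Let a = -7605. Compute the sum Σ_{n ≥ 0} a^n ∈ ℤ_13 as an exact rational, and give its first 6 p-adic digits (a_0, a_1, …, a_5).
Σ a^n = 1/(1 − a) = 1/7606;  first 6 digits = (1, 0, 7, 9, 9, 12)

v_13(a) = 2 ≥ 1, so the series converges in ℤ_13 to 1/(1 − a) = 1/(1 − (-7605)) = 1/7606. Expand this rational in ℤ_13: compute digits iteratively via d_i = x_i mod 13, x_{i+1} = (x_i − d_i)/13. The first 6 digits are (1, 0, 7, 9, 9, 12).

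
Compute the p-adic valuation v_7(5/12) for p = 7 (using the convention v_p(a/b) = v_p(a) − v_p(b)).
v_7(5/12) = 0

Factor powers of 7 from the numerator and denominator of the reduced fraction: 5 = 7^0 · 5 and 12 = 7^0 · 12. Apply v_p(a/b) = v_p(a) − v_p(b): v_7(5/12) = 0 − 0 = 0.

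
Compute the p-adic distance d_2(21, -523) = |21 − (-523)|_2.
d_2(21, -523) = 1/32

Step 1 — x − y = 21 − (-523) = 544. Step 2 — v_2(544) = 5 (factor: 544 = (2^5 · 17); the sign does not affect v_p). Step 3 — |x − y|_2 = 2^{-5} = 1/32.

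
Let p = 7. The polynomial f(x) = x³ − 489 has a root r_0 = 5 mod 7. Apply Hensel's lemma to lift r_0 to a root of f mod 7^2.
r_1 = 19 (mod 49)

Hensel: r_{i+1} = r_i − f(r_i)/f′(r_i) mod 7^{i+2}, where f′(x) = 3x². Iterate:
  r_0 = 5 (mod 7)
  r_1 = 19 (mod 49)
Final: r = 19 with f(r) ≡ 0 mod 7^2.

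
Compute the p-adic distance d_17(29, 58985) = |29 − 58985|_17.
d_17(29, 58985) = 1/4913

Step 1 — x − y = 29 − 58985 = -58956. Step 2 — v_17(-58956) = 3 (factor: -58956 = −(17^3 · 12); the sign does not affect v_p). Step 3 — |x − y|_17 = 17^{-3} = 1/4913.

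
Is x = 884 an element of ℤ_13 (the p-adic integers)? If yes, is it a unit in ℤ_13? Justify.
x ∈ ℤ_13 but not a unit; v_13(x) = 1 > 0

ℤ_13 = {x ∈ ℚ_13 : v_13(x) ≥ 0} and ℤ_13^× = {x ∈ ℤ_13 : v_13(x) = 0}. Here v_13(884) = v_13(num) − v_13(den) = 1; compare against these criteria.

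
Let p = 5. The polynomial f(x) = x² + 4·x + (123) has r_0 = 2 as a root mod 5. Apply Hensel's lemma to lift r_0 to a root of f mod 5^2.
r_1 = 7 (mod 25)

Hensel: r_{i+1} = r_i − f(r_i)·(f′(r_i))^{-1} mod 5^{i+2}, f′(x) = 2x + 4. Iterate:
  r_0 = 2 (mod 5)
  r_1 = 7 (mod 25)
Final: r = 7 satisfies f(r) ≡ 0 mod 5^2.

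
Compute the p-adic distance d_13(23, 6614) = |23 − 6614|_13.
d_13(23, 6614) = 1/2197

Step 1 — x − y = 23 − 6614 = -6591. Step 2 — v_13(-6591) = 3 (factor: -6591 = −(13^3 · 3); the sign does not affect v_p). Step 3 — |x − y|_13 = 13^{-3} = 1/2197.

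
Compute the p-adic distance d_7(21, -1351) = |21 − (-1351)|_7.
d_7(21, -1351) = 1/343

Step 1 — x − y = 21 − (-1351) = 1372. Step 2 — v_7(1372) = 3 (factor: 1372 = (7^3 · 4); the sign does not affect v_p). Step 3 — |x − y|_7 = 7^{-3} = 1/343.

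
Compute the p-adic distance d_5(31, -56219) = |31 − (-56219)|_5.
d_5(31, -56219) = 1/3125

Step 1 — x − y = 31 − (-56219) = 56250. Step 2 — v_5(56250) = 5 (factor: 56250 = (5^5 · 18); the sign does not affect v_p). Step 3 — |x − y|_5 = 5^{-5} = 1/3125.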